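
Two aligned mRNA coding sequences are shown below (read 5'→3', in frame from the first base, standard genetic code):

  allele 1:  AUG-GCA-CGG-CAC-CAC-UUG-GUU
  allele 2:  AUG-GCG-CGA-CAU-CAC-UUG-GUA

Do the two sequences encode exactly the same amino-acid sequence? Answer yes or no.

yes

Codon 1: AUG Met / AUG Met — identical.
Codon 2: GCA Ala / GCG Ala — synonymous.
Codon 3: CGG Arg / CGA Arg — synonymous.
Codon 4: CAC His / CAU His — synonymous.
Codon 5: CAC His / CAC His — identical.
Codon 6: UUG Leu / UUG Leu — identical.
Codon 7: GUU Val / GUA Val — synonymous.
Nonsynonymous differences: 0 → same protein.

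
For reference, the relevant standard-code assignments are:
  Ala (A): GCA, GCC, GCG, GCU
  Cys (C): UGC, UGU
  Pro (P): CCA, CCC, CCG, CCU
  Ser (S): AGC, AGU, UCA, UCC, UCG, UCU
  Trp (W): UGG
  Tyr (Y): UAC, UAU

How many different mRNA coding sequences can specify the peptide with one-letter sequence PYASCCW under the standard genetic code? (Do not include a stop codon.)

768

Pro: 4 codons.
Tyr: 2 codons.
Ala: 4 codons.
Ser: 6 codons.
Cys: 2 codons.
Cys: 2 codons.
Trp: 1 codon.
4 × 2 × 4 × 6 × 2 × 2 × 1 = 768.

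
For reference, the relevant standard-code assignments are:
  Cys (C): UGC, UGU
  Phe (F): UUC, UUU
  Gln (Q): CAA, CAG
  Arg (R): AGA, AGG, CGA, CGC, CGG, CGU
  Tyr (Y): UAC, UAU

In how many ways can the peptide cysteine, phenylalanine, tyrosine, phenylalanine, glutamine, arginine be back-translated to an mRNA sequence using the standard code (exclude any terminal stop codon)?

Cys: 2 codons.
Phe: 2 codons.
Tyr: 2 codons.
Phe: 2 codons.
Gln: 2 codons.
Arg: 6 codons.
2 × 2 × 2 × 2 × 2 × 6 = 192.

192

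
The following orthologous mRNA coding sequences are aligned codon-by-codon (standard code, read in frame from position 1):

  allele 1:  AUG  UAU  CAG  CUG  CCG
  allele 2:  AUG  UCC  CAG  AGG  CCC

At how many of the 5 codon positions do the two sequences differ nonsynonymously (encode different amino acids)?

2

Codon 1: AUG Met / AUG Met — identical.
Codon 2: UAU Tyr / UCC Ser — nonsynonymous.
Codon 3: CAG Gln / CAG Gln — identical.
Codon 4: CUG Leu / AGG Arg — nonsynonymous.
Codon 5: CCG Pro / CCC Pro — synonymous.
Nonsynonymous differences: 2.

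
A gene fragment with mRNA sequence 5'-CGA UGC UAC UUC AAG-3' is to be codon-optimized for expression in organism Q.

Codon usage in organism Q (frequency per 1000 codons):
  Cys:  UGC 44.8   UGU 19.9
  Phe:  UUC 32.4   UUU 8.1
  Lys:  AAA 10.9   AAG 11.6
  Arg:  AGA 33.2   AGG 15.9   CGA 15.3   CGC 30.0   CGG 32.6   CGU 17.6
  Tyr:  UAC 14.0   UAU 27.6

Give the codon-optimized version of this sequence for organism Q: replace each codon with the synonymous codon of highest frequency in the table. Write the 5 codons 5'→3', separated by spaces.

Codon 1 (Arg): best is AGA at 33.2.
Codon 2 (Cys): best is UGC at 44.8.
Codon 3 (Tyr): best is UAU at 27.6.
Codon 4 (Phe): best is UUC at 32.4.
Codon 5 (Lys): best is AAG at 11.6.

AGA UGC UAU UUC AAG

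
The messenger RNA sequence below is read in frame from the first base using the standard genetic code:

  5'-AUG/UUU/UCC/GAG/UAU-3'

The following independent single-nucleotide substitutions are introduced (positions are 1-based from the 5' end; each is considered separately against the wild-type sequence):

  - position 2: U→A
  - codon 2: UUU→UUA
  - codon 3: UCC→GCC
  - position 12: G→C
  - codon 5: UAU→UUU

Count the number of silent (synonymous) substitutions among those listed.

0

Codon 1: AUG (Met) → AAG (Lys) — missense.
Codon 2: UUU (Phe) → UUA (Leu) — missense.
Codon 3: UCC (Ser) → GCC (Ala) — missense.
Codon 4: GAG (Glu) → GAC (Asp) — missense.
Codon 5: UAU (Tyr) → UUU (Phe) — missense.
Synonymous: 0 of 5.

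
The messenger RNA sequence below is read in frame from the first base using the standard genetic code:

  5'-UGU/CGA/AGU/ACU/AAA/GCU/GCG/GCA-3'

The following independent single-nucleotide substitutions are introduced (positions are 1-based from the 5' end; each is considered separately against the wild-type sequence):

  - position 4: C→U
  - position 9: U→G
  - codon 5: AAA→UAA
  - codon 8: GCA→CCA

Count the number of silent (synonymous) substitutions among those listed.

0

Codon 2: CGA (Arg) → UGA (Stop) — nonsense.
Codon 3: AGU (Ser) → AGG (Arg) — missense.
Codon 5: AAA (Lys) → UAA (Stop) — nonsense.
Codon 8: GCA (Ala) → CCA (Pro) — missense.
Synonymous: 0 of 4.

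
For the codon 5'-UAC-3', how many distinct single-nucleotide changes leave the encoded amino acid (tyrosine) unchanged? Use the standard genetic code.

1

Position 1: none → 0 synonymous.
Position 2: none → 0 synonymous.
Position 3: UAU → 1 synonymous.
Total: 0 + 0 + 1 = 1.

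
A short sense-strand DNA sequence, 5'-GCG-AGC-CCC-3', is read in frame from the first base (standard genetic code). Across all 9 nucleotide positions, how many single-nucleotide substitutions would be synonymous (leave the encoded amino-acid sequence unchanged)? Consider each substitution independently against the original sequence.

7

Codon 1 (GCG, Ala): 3 synonymous substitutions.
Codon 2 (AGC, Ser): 1 synonymous substitution.
Codon 3 (CCC, Pro): 3 synonymous substitutions.
Total: 3 + 1 + 3 = 7.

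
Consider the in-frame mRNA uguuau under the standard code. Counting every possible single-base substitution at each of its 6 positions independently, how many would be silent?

2

Codon 1 (UGU, Cys): 1 synonymous substitution.
Codon 2 (UAU, Tyr): 1 synonymous substitution.
Total: 1 + 1 = 2.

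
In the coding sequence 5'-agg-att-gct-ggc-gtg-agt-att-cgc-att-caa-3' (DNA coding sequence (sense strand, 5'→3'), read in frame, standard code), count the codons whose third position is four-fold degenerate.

4

Codon 1 AGG (Arg): third position 2-fold.
Codon 2 ATT (Ile): third position 3-fold.
Codon 3 GCT (Ala): third position 4-fold.
Codon 4 GGC (Gly): third position 4-fold.
Codon 5 GTG (Val): third position 4-fold.
Codon 6 AGT (Ser): third position 2-fold.
Codon 7 ATT (Ile): third position 3-fold.
Codon 8 CGC (Arg): third position 4-fold.
Codon 9 ATT (Ile): third position 3-fold.
Codon 10 CAA (Gln): third position 2-fold.
Four-fold degenerate third positions: 4.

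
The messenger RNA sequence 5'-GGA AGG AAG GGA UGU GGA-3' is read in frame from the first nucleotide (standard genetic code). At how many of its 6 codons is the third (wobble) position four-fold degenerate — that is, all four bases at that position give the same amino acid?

3

Codon 1 GGA (Gly): third position 4-fold.
Codon 2 AGG (Arg): third position 2-fold.
Codon 3 AAG (Lys): third position 2-fold.
Codon 4 GGA (Gly): third position 4-fold.
Codon 5 UGU (Cys): third position 2-fold.
Codon 6 GGA (Gly): third position 4-fold.
Four-fold degenerate third positions: 3.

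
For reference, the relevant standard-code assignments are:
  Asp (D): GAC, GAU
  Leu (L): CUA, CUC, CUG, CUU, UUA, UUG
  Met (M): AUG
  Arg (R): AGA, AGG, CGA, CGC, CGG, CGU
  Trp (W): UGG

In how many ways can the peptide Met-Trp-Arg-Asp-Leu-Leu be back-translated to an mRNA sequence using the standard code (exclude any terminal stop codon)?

432

Met: 1 codon.
Trp: 1 codon.
Arg: 6 codons.
Asp: 2 codons.
Leu: 6 codons.
Leu: 6 codons.
1 × 1 × 6 × 2 × 6 × 6 = 432.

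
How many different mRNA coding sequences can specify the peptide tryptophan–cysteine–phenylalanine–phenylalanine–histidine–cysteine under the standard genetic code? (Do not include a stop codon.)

Trp: 1 codon.
Cys: 2 codons.
Phe: 2 codons.
Phe: 2 codons.
His: 2 codons.
Cys: 2 codons.
1 × 2 × 2 × 2 × 2 × 2 = 32.

32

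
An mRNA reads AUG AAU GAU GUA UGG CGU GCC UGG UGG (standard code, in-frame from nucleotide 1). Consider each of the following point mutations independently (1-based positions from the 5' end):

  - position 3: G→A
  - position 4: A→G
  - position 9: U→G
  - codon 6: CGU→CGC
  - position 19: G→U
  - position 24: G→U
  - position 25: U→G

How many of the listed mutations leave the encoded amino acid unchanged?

1

Codon 1: AUG (Met) → AUA (Ile) — missense.
Codon 2: AAU (Asn) → GAU (Asp) — missense.
Codon 3: GAU (Asp) → GAG (Glu) — missense.
Codon 6: CGU (Arg) → CGC (Arg) — synonymous.
Codon 7: GCC (Ala) → UCC (Ser) — missense.
Codon 8: UGG (Trp) → UGU (Cys) — missense.
Codon 9: UGG (Trp) → GGG (Gly) — missense.
Synonymous: 1 of 7.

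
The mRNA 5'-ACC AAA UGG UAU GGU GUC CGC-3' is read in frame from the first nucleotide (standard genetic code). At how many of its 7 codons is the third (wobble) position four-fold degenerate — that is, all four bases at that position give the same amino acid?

Codon 1 ACC (Thr): third position 4-fold.
Codon 2 AAA (Lys): third position 2-fold.
Codon 3 UGG (Trp): third position 1-fold.
Codon 4 UAU (Tyr): third position 2-fold.
Codon 5 GGU (Gly): third position 4-fold.
Codon 6 GUC (Val): third position 4-fold.
Codon 7 CGC (Arg): third position 4-fold.
Four-fold degenerate third positions: 4.

4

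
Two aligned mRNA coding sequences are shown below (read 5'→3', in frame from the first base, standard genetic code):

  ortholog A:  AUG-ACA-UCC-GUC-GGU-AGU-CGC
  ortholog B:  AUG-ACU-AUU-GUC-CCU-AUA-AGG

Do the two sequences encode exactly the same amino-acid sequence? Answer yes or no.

no

Codon 1: AUG Met / AUG Met — identical.
Codon 2: ACA Thr / ACU Thr — synonymous.
Codon 3: UCC Ser / AUU Ile — nonsynonymous.
Codon 4: GUC Val / GUC Val — identical.
Codon 5: GGU Gly / CCU Pro — nonsynonymous.
Codon 6: AGU Ser / AUA Ile — nonsynonymous.
Codon 7: CGC Arg / AGG Arg — synonymous.
Nonsynonymous differences: 3 → different protein.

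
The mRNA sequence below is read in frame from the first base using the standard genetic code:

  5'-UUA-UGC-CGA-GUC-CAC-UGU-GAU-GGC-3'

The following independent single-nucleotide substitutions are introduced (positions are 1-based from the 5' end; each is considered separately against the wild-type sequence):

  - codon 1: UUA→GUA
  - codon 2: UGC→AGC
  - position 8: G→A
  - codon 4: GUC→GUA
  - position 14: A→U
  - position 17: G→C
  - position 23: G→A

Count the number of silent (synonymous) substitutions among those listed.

Codon 1: UUA (Leu) → GUA (Val) — missense.
Codon 2: UGC (Cys) → AGC (Ser) — missense.
Codon 3: CGA (Arg) → CAA (Gln) — missense.
Codon 4: GUC (Val) → GUA (Val) — synonymous.
Codon 5: CAC (His) → CUC (Leu) — missense.
Codon 6: UGU (Cys) → UCU (Ser) — missense.
Codon 8: GGC (Gly) → GAC (Asp) — missense.
Synonymous: 1 of 7.

1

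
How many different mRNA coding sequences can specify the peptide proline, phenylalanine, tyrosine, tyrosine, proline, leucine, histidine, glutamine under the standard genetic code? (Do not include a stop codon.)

3072

Pro: 4 codons.
Phe: 2 codons.
Tyr: 2 codons.
Tyr: 2 codons.
Pro: 4 codons.
Leu: 6 codons.
His: 2 codons.
Gln: 2 codons.
4 × 2 × 2 × 2 × 4 × 6 × 2 × 2 = 3072.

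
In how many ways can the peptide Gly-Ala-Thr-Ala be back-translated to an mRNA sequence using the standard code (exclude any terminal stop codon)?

256

Gly: 4 codons.
Ala: 4 codons.
Thr: 4 codons.
Ala: 4 codons.
4 × 4 × 4 × 4 = 256.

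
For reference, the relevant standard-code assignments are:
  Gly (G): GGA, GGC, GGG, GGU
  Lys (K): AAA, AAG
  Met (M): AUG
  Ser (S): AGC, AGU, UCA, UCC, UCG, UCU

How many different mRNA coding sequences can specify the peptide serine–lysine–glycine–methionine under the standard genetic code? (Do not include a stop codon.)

48

Ser: 6 codons.
Lys: 2 codons.
Gly: 4 codons.
Met: 1 codon.
6 × 2 × 4 × 1 = 48.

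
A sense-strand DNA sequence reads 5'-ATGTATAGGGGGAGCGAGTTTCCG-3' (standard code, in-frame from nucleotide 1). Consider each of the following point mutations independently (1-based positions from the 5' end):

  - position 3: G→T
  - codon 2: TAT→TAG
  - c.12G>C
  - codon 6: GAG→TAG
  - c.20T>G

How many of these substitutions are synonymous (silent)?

Codon 1: ATG (Met) → ATT (Ile) — missense.
Codon 2: TAT (Tyr) → TAG (Stop) — nonsense.
Codon 4: GGG (Gly) → GGC (Gly) — synonymous.
Codon 6: GAG (Glu) → TAG (Stop) — nonsense.
Codon 7: TTT (Phe) → TGT (Cys) — missense.
Synonymous: 1 of 5.

1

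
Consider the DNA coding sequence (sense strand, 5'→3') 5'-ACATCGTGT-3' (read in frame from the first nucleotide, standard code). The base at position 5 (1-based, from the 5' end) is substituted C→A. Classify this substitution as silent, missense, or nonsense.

Position 5 falls in codon 2: TCG → Ser.
After the substitution the codon is TAG → Stop.
The new codon is a stop codon, so this is a nonsense mutation.

nonsense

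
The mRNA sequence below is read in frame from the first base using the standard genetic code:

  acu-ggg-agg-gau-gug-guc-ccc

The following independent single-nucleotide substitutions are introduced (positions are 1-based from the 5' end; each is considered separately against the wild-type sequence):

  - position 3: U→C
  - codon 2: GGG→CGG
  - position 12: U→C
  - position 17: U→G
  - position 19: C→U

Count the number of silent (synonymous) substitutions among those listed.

Codon 1: ACU (Thr) → ACC (Thr) — synonymous.
Codon 2: GGG (Gly) → CGG (Arg) — missense.
Codon 4: GAU (Asp) → GAC (Asp) — synonymous.
Codon 6: GUC (Val) → GGC (Gly) — missense.
Codon 7: CCC (Pro) → UCC (Ser) — missense.
Synonymous: 2 of 5.

2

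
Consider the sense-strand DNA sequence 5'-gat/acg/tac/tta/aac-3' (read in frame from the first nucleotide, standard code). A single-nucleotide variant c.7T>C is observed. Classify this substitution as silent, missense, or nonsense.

missense

Position 7 falls in codon 3: TAC → Tyr.
After the substitution the codon is CAC → His.
Tyr ≠ His, so this is a missense mutation.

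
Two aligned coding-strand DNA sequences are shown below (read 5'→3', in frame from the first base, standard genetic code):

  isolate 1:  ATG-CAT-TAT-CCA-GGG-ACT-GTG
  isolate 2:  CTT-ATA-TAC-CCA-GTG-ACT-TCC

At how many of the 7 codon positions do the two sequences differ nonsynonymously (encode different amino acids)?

4

Codon 1: ATG Met / CTT Leu — nonsynonymous.
Codon 2: CAT His / ATA Ile — nonsynonymous.
Codon 3: TAT Tyr / TAC Tyr — synonymous.
Codon 4: CCA Pro / CCA Pro — identical.
Codon 5: GGG Gly / GTG Val — nonsynonymous.
Codon 6: ACT Thr / ACT Thr — identical.
Codon 7: GTG Val / TCC Ser — nonsynonymous.
Nonsynonymous differences: 4.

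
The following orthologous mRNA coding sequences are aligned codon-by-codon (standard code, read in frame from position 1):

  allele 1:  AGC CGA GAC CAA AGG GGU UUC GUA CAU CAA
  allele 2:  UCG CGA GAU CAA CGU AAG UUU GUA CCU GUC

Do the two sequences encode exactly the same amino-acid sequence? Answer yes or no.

Codon 1: AGC Ser / UCG Ser — synonymous.
Codon 2: CGA Arg / CGA Arg — identical.
Codon 3: GAC Asp / GAU Asp — synonymous.
Codon 4: CAA Gln / CAA Gln — identical.
Codon 5: AGG Arg / CGU Arg — synonymous.
Codon 6: GGU Gly / AAG Lys — nonsynonymous.
Codon 7: UUC Phe / UUU Phe — synonymous.
Codon 8: GUA Val / GUA Val — identical.
Codon 9: CAU His / CCU Pro — nonsynonymous.
Codon 10: CAA Gln / GUC Val — nonsynonymous.
Nonsynonymous differences: 3 → different protein.

no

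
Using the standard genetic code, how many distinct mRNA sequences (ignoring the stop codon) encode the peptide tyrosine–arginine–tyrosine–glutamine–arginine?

Tyr: 2 codons.
Arg: 6 codons.
Tyr: 2 codons.
Gln: 2 codons.
Arg: 6 codons.
2 × 6 × 2 × 2 × 6 = 288.

288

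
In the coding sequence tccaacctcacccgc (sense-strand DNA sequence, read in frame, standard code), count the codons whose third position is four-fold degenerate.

Codon 1 TCC (Ser): third position 4-fold.
Codon 2 AAC (Asn): third position 2-fold.
Codon 3 CTC (Leu): third position 4-fold.
Codon 4 ACC (Thr): third position 4-fold.
Codon 5 CGC (Arg): third position 4-fold.
Four-fold degenerate third positions: 4.

4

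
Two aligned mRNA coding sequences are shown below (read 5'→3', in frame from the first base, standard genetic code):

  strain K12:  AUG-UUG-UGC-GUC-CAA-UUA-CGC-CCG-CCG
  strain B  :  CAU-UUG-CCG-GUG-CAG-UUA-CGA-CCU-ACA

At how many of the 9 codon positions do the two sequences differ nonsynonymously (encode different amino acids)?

3

Codon 1: AUG Met / CAU His — nonsynonymous.
Codon 2: UUG Leu / UUG Leu — identical.
Codon 3: UGC Cys / CCG Pro — nonsynonymous.
Codon 4: GUC Val / GUG Val — synonymous.
Codon 5: CAA Gln / CAG Gln — synonymous.
Codon 6: UUA Leu / UUA Leu — identical.
Codon 7: CGC Arg / CGA Arg — synonymous.
Codon 8: CCG Pro / CCU Pro — synonymous.
Codon 9: CCG Pro / ACA Thr — nonsynonymous.
Nonsynonymous differences: 3.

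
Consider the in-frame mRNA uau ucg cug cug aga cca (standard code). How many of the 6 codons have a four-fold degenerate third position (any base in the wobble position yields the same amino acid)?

4

Codon 1 UAU (Tyr): third position 2-fold.
Codon 2 UCG (Ser): third position 4-fold.
Codon 3 CUG (Leu): third position 4-fold.
Codon 4 CUG (Leu): third position 4-fold.
Codon 5 AGA (Arg): third position 2-fold.
Codon 6 CCA (Pro): third position 4-fold.
Four-fold degenerate third positions: 4.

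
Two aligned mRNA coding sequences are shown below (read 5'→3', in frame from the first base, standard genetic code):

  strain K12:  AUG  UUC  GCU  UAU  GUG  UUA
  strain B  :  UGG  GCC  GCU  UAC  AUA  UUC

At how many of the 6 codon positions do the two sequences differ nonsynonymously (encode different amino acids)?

4

Codon 1: AUG Met / UGG Trp — nonsynonymous.
Codon 2: UUC Phe / GCC Ala — nonsynonymous.
Codon 3: GCU Ala / GCU Ala — identical.
Codon 4: UAU Tyr / UAC Tyr — synonymous.
Codon 5: GUG Val / AUA Ile — nonsynonymous.
Codon 6: UUA Leu / UUC Phe — nonsynonymous.
Nonsynonymous differences: 4.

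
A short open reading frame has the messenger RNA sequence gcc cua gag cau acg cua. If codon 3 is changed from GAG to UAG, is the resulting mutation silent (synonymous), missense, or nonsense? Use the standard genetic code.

Position 7 falls in codon 3: GAG → Glu.
After the substitution the codon is UAG → Stop.
The new codon is a stop codon, so this is a nonsense mutation.

nonsense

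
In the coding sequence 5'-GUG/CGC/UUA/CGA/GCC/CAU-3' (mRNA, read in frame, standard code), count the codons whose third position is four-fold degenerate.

Codon 1 GUG (Val): third position 4-fold.
Codon 2 CGC (Arg): third position 4-fold.
Codon 3 UUA (Leu): third position 2-fold.
Codon 4 CGA (Arg): third position 4-fold.
Codon 5 GCC (Ala): third position 4-fold.
Codon 6 CAU (His): third position 2-fold.
Four-fold degenerate third positions: 4.

4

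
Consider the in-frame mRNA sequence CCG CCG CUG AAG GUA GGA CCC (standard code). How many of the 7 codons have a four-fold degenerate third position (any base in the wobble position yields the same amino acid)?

Codon 1 CCG (Pro): third position 4-fold.
Codon 2 CCG (Pro): third position 4-fold.
Codon 3 CUG (Leu): third position 4-fold.
Codon 4 AAG (Lys): third position 2-fold.
Codon 5 GUA (Val): third position 4-fold.
Codon 6 GGA (Gly): third position 4-fold.
Codon 7 CCC (Pro): third position 4-fold.
Four-fold degenerate third positions: 6.

6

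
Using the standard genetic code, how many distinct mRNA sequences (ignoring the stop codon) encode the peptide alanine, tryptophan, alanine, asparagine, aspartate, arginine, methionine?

Ala: 4 codons.
Trp: 1 codon.
Ala: 4 codons.
Asn: 2 codons.
Asp: 2 codons.
Arg: 6 codons.
Met: 1 codon.
4 × 1 × 4 × 2 × 2 × 6 × 1 = 384.

384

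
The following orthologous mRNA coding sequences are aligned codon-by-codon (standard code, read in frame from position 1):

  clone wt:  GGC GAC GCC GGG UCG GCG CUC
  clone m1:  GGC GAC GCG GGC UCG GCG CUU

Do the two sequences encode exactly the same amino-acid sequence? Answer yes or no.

Codon 1: GGC Gly / GGC Gly — identical.
Codon 2: GAC Asp / GAC Asp — identical.
Codon 3: GCC Ala / GCG Ala — synonymous.
Codon 4: GGG Gly / GGC Gly — synonymous.
Codon 5: UCG Ser / UCG Ser — identical.
Codon 6: GCG Ala / GCG Ala — identical.
Codon 7: CUC Leu / CUU Leu — synonymous.
Nonsynonymous differences: 0 → same protein.

yes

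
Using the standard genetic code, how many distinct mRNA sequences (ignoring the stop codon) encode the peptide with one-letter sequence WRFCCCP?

Trp: 1 codon.
Arg: 6 codons.
Phe: 2 codons.
Cys: 2 codons.
Cys: 2 codons.
Cys: 2 codons.
Pro: 4 codons.
1 × 6 × 2 × 2 × 2 × 2 × 4 = 384.

384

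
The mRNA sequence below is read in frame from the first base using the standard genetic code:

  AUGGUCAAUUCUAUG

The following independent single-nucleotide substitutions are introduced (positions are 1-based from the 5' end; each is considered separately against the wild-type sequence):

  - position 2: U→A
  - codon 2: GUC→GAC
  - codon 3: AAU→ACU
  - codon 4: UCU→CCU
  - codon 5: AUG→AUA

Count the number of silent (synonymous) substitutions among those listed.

0

Codon 1: AUG (Met) → AAG (Lys) — missense.
Codon 2: GUC (Val) → GAC (Asp) — missense.
Codon 3: AAU (Asn) → ACU (Thr) — missense.
Codon 4: UCU (Ser) → CCU (Pro) — missense.
Codon 5: AUG (Met) → AUA (Ile) — missense.
Synonymous: 0 of 5.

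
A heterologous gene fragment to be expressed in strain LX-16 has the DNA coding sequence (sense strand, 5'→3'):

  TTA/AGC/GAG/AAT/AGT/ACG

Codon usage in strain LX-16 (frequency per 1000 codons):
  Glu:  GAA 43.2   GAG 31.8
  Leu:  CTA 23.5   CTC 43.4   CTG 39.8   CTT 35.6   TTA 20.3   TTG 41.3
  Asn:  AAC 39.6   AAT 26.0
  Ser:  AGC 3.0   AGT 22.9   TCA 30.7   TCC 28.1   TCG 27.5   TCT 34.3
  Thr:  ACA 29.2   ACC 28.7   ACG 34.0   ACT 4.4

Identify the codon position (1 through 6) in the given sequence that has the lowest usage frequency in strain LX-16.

Codon 1 TTA (Leu): 20.3 per 1000.
Codon 2 AGC (Ser): 3.0 per 1000.
Codon 3 GAG (Glu): 31.8 per 1000.
Codon 4 AAT (Asn): 26.0 per 1000.
Codon 5 AGT (Ser): 22.9 per 1000.
Codon 6 ACG (Thr): 34.0 per 1000.
Lowest frequency is 3.0 at codon 2.

2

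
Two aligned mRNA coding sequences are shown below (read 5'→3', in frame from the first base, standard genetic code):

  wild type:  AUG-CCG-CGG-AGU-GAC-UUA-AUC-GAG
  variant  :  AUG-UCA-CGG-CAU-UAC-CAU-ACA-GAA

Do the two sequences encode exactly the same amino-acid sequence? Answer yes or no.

Codon 1: AUG Met / AUG Met — identical.
Codon 2: CCG Pro / UCA Ser — nonsynonymous.
Codon 3: CGG Arg / CGG Arg — identical.
Codon 4: AGU Ser / CAU His — nonsynonymous.
Codon 5: GAC Asp / UAC Tyr — nonsynonymous.
Codon 6: UUA Leu / CAU His — nonsynonymous.
Codon 7: AUC Ile / ACA Thr — nonsynonymous.
Codon 8: GAG Glu / GAA Glu — synonymous.
Nonsynonymous differences: 5 → different protein.

no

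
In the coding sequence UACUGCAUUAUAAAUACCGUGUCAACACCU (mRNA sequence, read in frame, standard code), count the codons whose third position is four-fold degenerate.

Codon 1 UAC (Tyr): third position 2-fold.
Codon 2 UGC (Cys): third position 2-fold.
Codon 3 AUU (Ile): third position 3-fold.
Codon 4 AUA (Ile): third position 3-fold.
Codon 5 AAU (Asn): third position 2-fold.
Codon 6 ACC (Thr): third position 4-fold.
Codon 7 GUG (Val): third position 4-fold.
Codon 8 UCA (Ser): third position 4-fold.
Codon 9 ACA (Thr): third position 4-fold.
Codon 10 CCU (Pro): third position 4-fold.
Four-fold degenerate third positions: 5.

5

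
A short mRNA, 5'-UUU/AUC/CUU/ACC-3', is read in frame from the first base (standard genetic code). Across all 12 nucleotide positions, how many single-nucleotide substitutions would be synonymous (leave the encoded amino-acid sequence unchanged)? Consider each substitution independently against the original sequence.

Codon 1 (UUU, Phe): 1 synonymous substitution.
Codon 2 (AUC, Ile): 2 synonymous substitutions.
Codon 3 (CUU, Leu): 3 synonymous substitutions.
Codon 4 (ACC, Thr): 3 synonymous substitutions.
Total: 1 + 2 + 3 + 3 = 9.

9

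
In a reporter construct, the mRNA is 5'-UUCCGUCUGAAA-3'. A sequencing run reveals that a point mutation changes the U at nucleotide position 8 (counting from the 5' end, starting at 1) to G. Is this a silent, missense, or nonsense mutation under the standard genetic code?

missense

Position 8 falls in codon 3: CUG → Leu.
After the substitution the codon is CGG → Arg.
Leu ≠ Arg, so this is a missense mutation.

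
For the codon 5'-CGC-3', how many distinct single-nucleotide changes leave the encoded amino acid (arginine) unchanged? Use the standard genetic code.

3

Position 1: none → 0 synonymous.
Position 2: none → 0 synonymous.
Position 3: CGU, CGA, CGG → 3 synonymous.
Total: 0 + 0 + 3 = 3.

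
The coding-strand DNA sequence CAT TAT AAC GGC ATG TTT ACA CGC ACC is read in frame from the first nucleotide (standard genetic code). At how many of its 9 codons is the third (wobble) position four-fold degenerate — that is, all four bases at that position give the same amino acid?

Codon 1 CAT (His): third position 2-fold.
Codon 2 TAT (Tyr): third position 2-fold.
Codon 3 AAC (Asn): third position 2-fold.
Codon 4 GGC (Gly): third position 4-fold.
Codon 5 ATG (Met): third position 1-fold.
Codon 6 TTT (Phe): third position 2-fold.
Codon 7 ACA (Thr): third position 4-fold.
Codon 8 CGC (Arg): third position 4-fold.
Codon 9 ACC (Thr): third position 4-fold.
Four-fold degenerate third positions: 4.

4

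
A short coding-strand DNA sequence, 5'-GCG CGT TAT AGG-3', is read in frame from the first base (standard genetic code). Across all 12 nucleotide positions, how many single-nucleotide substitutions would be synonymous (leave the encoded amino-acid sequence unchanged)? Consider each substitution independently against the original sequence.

9

Codon 1 (GCG, Ala): 3 synonymous substitutions.
Codon 2 (CGT, Arg): 3 synonymous substitutions.
Codon 3 (TAT, Tyr): 1 synonymous substitution.
Codon 4 (AGG, Arg): 2 synonymous substitutions.
Total: 3 + 3 + 1 + 2 = 9.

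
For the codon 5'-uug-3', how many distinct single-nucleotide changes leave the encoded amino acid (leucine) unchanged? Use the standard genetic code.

2

Position 1: CUG → 1 synonymous.
Position 2: none → 0 synonymous.
Position 3: UUA → 1 synonymous.
Total: 1 + 0 + 1 = 2.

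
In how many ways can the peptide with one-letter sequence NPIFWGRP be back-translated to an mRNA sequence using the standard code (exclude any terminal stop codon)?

Asn: 2 codons.
Pro: 4 codons.
Ile: 3 codons.
Phe: 2 codons.
Trp: 1 codon.
Gly: 4 codons.
Arg: 6 codons.
Pro: 4 codons.
2 × 4 × 3 × 2 × 1 × 4 × 6 × 4 = 4608.

4608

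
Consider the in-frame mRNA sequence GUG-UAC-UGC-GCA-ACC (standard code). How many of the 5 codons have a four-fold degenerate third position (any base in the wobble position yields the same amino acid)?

Codon 1 GUG (Val): third position 4-fold.
Codon 2 UAC (Tyr): third position 2-fold.
Codon 3 UGC (Cys): third position 2-fold.
Codon 4 GCA (Ala): third position 4-fold.
Codon 5 ACC (Thr): third position 4-fold.
Four-fold degenerate third positions: 3.

3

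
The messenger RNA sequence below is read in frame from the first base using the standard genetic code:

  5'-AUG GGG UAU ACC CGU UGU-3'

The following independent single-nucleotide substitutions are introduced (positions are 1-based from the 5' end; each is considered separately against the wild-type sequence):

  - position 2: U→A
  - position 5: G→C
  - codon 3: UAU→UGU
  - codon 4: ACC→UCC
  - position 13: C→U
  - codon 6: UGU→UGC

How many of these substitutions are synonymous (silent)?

Codon 1: AUG (Met) → AAG (Lys) — missense.
Codon 2: GGG (Gly) → GCG (Ala) — missense.
Codon 3: UAU (Tyr) → UGU (Cys) — missense.
Codon 4: ACC (Thr) → UCC (Ser) — missense.
Codon 5: CGU (Arg) → UGU (Cys) — missense.
Codon 6: UGU (Cys) → UGC (Cys) — synonymous.
Synonymous: 1 of 6.

1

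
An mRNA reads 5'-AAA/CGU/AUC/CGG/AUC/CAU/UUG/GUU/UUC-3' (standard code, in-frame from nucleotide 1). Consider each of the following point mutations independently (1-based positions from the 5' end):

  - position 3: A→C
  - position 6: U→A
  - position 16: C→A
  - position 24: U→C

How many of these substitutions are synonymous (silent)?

Codon 1: AAA (Lys) → AAC (Asn) — missense.
Codon 2: CGU (Arg) → CGA (Arg) — synonymous.
Codon 6: CAU (His) → AAU (Asn) — missense.
Codon 8: GUU (Val) → GUC (Val) — synonymous.
Synonymous: 2 of 4.

2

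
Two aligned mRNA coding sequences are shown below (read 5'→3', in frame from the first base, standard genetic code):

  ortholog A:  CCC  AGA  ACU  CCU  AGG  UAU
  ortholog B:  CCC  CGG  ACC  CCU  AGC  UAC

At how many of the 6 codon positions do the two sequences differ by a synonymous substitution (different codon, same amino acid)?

Codon 1: CCC Pro / CCC Pro — identical.
Codon 2: AGA Arg / CGG Arg — synonymous.
Codon 3: ACU Thr / ACC Thr — synonymous.
Codon 4: CCU Pro / CCU Pro — identical.
Codon 5: AGG Arg / AGC Ser — nonsynonymous.
Codon 6: UAU Tyr / UAC Tyr — synonymous.
Synonymous differences: 3.

3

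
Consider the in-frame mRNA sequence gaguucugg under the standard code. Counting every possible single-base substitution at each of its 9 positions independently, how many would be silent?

2

Codon 1 (GAG, Glu): 1 synonymous substitution.
Codon 2 (UUC, Phe): 1 synonymous substitution.
Codon 3 (UGG, Trp): 0 synonymous substitutions.
Total: 1 + 1 + 0 = 2.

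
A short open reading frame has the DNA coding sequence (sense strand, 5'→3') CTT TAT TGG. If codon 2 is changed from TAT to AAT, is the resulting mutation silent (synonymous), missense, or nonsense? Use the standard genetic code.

missense

Position 4 falls in codon 2: TAT → Tyr.
After the substitution the codon is AAT → Asn.
Tyr ≠ Asn, so this is a missense mutation.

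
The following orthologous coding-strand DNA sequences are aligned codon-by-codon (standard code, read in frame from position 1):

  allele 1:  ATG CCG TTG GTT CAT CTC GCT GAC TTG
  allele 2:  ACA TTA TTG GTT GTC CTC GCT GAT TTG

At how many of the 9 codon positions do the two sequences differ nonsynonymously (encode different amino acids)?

Codon 1: ATG Met / ACA Thr — nonsynonymous.
Codon 2: CCG Pro / TTA Leu — nonsynonymous.
Codon 3: TTG Leu / TTG Leu — identical.
Codon 4: GTT Val / GTT Val — identical.
Codon 5: CAT His / GTC Val — nonsynonymous.
Codon 6: CTC Leu / CTC Leu — identical.
Codon 7: GCT Ala / GCT Ala — identical.
Codon 8: GAC Asp / GAT Asp — synonymous.
Codon 9: TTG Leu / TTG Leu — identical.
Nonsynonymous differences: 3.

3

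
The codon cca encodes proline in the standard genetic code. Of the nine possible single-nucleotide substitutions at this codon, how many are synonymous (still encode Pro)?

3

Position 1: none → 0 synonymous.
Position 2: none → 0 synonymous.
Position 3: CCU, CCC, CCG → 3 synonymous.
Total: 0 + 0 + 3 = 3.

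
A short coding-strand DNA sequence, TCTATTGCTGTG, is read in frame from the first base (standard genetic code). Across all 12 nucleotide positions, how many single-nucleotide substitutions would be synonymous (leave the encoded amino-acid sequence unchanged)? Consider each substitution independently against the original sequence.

Codon 1 (TCT, Ser): 3 synonymous substitutions.
Codon 2 (ATT, Ile): 2 synonymous substitutions.
Codon 3 (GCT, Ala): 3 synonymous substitutions.
Codon 4 (GTG, Val): 3 synonymous substitutions.
Total: 3 + 2 + 3 + 3 = 11.

11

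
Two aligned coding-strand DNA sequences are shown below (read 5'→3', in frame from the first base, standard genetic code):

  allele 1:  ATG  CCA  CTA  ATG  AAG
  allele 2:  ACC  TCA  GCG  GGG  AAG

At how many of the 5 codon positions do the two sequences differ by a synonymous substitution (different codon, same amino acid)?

0

Codon 1: ATG Met / ACC Thr — nonsynonymous.
Codon 2: CCA Pro / TCA Ser — nonsynonymous.
Codon 3: CTA Leu / GCG Ala — nonsynonymous.
Codon 4: ATG Met / GGG Gly — nonsynonymous.
Codon 5: AAG Lys / AAG Lys — identical.
Synonymous differences: 0.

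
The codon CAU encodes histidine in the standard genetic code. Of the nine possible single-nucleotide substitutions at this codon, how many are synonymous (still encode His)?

1

Position 1: none → 0 synonymous.
Position 2: none → 0 synonymous.
Position 3: CAC → 1 synonymous.
Total: 0 + 0 + 1 = 1.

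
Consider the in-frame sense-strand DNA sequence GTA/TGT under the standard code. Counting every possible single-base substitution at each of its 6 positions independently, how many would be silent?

Codon 1 (GTA, Val): 3 synonymous substitutions.
Codon 2 (TGT, Cys): 1 synonymous substitution.
Total: 3 + 1 = 4.

4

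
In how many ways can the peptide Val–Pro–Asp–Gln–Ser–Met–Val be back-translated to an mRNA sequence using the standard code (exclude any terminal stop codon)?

1536

Val: 4 codons.
Pro: 4 codons.
Asp: 2 codons.
Gln: 2 codons.
Ser: 6 codons.
Met: 1 codon.
Val: 4 codons.
4 × 4 × 2 × 2 × 6 × 1 × 4 = 1536.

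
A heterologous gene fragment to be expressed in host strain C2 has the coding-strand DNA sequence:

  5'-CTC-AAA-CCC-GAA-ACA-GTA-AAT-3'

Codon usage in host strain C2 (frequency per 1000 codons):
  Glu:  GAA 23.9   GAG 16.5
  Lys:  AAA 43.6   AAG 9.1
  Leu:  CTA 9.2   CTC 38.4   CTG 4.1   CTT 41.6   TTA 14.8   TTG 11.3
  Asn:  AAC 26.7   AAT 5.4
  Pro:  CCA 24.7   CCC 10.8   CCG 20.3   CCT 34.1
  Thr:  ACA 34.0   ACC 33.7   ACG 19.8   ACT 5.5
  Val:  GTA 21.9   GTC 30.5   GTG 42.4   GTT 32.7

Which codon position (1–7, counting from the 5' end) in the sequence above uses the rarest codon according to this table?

Codon 1 CTC (Leu): 38.4 per 1000.
Codon 2 AAA (Lys): 43.6 per 1000.
Codon 3 CCC (Pro): 10.8 per 1000.
Codon 4 GAA (Glu): 23.9 per 1000.
Codon 5 ACA (Thr): 34.0 per 1000.
Codon 6 GTA (Val): 21.9 per 1000.
Codon 7 AAT (Asn): 5.4 per 1000.
Lowest frequency is 5.4 at codon 7.

7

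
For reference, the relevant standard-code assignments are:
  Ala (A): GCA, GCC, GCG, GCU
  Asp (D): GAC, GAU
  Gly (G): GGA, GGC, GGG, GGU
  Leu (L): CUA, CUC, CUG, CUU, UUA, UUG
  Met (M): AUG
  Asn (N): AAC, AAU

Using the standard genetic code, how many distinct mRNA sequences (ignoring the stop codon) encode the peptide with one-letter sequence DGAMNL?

384

Asp: 2 codons.
Gly: 4 codons.
Ala: 4 codons.
Met: 1 codon.
Asn: 2 codons.
Leu: 6 codons.
2 × 4 × 4 × 1 × 2 × 6 = 384.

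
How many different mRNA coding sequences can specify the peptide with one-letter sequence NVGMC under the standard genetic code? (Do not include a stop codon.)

Asn: 2 codons.
Val: 4 codons.
Gly: 4 codons.
Met: 1 codon.
Cys: 2 codons.
2 × 4 × 4 × 1 × 2 = 64.

64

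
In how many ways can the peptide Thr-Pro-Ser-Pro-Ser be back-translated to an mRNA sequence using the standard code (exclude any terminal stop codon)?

Thr: 4 codons.
Pro: 4 codons.
Ser: 6 codons.
Pro: 4 codons.
Ser: 6 codons.
4 × 4 × 6 × 4 × 6 = 2304.

2304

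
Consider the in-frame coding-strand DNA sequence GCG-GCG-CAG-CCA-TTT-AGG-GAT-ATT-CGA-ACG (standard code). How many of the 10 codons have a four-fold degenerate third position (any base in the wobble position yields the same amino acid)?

Codon 1 GCG (Ala): third position 4-fold.
Codon 2 GCG (Ala): third position 4-fold.
Codon 3 CAG (Gln): third position 2-fold.
Codon 4 CCA (Pro): third position 4-fold.
Codon 5 TTT (Phe): third position 2-fold.
Codon 6 AGG (Arg): third position 2-fold.
Codon 7 GAT (Asp): third position 2-fold.
Codon 8 ATT (Ile): third position 3-fold.
Codon 9 CGA (Arg): third position 4-fold.
Codon 10 ACG (Thr): third position 4-fold.
Four-fold degenerate third positions: 5.

5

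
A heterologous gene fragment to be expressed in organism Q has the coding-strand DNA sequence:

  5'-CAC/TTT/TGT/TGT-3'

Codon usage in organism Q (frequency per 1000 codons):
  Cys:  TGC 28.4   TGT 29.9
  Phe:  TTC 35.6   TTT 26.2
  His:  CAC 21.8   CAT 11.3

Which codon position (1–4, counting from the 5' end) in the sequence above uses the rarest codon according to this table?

Codon 1 CAC (His): 21.8 per 1000.
Codon 2 TTT (Phe): 26.2 per 1000.
Codon 3 TGT (Cys): 29.9 per 1000.
Codon 4 TGT (Cys): 29.9 per 1000.
Lowest frequency is 21.8 at codon 1.

1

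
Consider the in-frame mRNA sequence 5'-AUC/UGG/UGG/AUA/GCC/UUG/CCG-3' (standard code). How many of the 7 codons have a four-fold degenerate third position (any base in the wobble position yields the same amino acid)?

2

Codon 1 AUC (Ile): third position 3-fold.
Codon 2 UGG (Trp): third position 1-fold.
Codon 3 UGG (Trp): third position 1-fold.
Codon 4 AUA (Ile): third position 3-fold.
Codon 5 GCC (Ala): third position 4-fold.
Codon 6 UUG (Leu): third position 2-fold.
Codon 7 CCG (Pro): third position 4-fold.
Four-fold degenerate third positions: 2.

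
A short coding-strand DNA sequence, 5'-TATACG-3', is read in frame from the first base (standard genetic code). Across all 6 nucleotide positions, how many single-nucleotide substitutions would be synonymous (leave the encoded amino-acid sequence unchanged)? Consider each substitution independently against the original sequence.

Codon 1 (TAT, Tyr): 1 synonymous substitution.
Codon 2 (ACG, Thr): 3 synonymous substitutions.
Total: 1 + 3 = 4.

4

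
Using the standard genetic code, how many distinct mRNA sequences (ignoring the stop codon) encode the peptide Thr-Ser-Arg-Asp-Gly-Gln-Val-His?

18432

Thr: 4 codons.
Ser: 6 codons.
Arg: 6 codons.
Asp: 2 codons.
Gly: 4 codons.
Gln: 2 codons.
Val: 4 codons.
His: 2 codons.
4 × 6 × 6 × 2 × 4 × 2 × 4 × 2 = 18432.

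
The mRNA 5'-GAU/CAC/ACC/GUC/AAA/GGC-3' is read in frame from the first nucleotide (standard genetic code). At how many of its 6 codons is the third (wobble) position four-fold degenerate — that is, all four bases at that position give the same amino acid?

Codon 1 GAU (Asp): third position 2-fold.
Codon 2 CAC (His): third position 2-fold.
Codon 3 ACC (Thr): third position 4-fold.
Codon 4 GUC (Val): third position 4-fold.
Codon 5 AAA (Lys): third position 2-fold.
Codon 6 GGC (Gly): third position 4-fold.
Four-fold degenerate third positions: 3.

3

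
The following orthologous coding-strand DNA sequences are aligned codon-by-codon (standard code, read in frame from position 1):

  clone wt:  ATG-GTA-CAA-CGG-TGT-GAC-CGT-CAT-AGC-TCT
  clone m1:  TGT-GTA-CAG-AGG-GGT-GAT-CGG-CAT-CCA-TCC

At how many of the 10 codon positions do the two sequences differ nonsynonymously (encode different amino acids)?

Codon 1: ATG Met / TGT Cys — nonsynonymous.
Codon 2: GTA Val / GTA Val — identical.
Codon 3: CAA Gln / CAG Gln — synonymous.
Codon 4: CGG Arg / AGG Arg — synonymous.
Codon 5: TGT Cys / GGT Gly — nonsynonymous.
Codon 6: GAC Asp / GAT Asp — synonymous.
Codon 7: CGT Arg / CGG Arg — synonymous.
Codon 8: CAT His / CAT His — identical.
Codon 9: AGC Ser / CCA Pro — nonsynonymous.
Codon 10: TCT Ser / TCC Ser — synonymous.
Nonsynonymous differences: 3.

3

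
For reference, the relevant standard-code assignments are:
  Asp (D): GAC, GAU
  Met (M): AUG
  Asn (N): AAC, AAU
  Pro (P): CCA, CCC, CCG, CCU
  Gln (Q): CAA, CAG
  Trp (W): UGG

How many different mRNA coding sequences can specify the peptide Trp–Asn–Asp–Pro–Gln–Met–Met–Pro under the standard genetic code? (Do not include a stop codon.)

Trp: 1 codon.
Asn: 2 codons.
Asp: 2 codons.
Pro: 4 codons.
Gln: 2 codons.
Met: 1 codon.
Met: 1 codon.
Pro: 4 codons.
1 × 2 × 2 × 4 × 2 × 1 × 1 × 4 = 128.

128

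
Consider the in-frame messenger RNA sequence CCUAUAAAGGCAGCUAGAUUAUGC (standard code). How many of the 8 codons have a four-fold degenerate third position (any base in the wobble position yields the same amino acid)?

Codon 1 CCU (Pro): third position 4-fold.
Codon 2 AUA (Ile): third position 3-fold.
Codon 3 AAG (Lys): third position 2-fold.
Codon 4 GCA (Ala): third position 4-fold.
Codon 5 GCU (Ala): third position 4-fold.
Codon 6 AGA (Arg): third position 2-fold.
Codon 7 UUA (Leu): third position 2-fold.
Codon 8 UGC (Cys): third position 2-fold.
Four-fold degenerate third positions: 3.

3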